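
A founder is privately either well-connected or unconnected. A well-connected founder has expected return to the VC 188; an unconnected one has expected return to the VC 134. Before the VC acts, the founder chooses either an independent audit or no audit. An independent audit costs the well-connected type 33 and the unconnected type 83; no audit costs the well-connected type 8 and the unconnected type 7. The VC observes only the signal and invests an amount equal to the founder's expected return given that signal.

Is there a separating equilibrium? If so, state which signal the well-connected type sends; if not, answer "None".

audit

Try well-connected → audit, unconnected → no audit:
  If types separate, audit earns payment 188 and no audit earns 134.
  Well-connected: audit gives 188 − 33 = 155; no audit gives 134 − 8 = 126. No deviation. ✓
  Unconnected: no audit gives 134 − 7 = 127; audit gives 188 − 83 = 105. No deviation. ✓
Both hold — the well-connected type sends audit.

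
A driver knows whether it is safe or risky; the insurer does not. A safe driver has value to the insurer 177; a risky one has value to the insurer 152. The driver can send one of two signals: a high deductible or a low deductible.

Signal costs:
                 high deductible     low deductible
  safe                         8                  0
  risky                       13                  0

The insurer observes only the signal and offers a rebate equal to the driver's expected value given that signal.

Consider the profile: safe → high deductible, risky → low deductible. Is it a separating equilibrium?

Under separation the insurer infers type exactly: high deductible → safe (pays 177), low deductible → risky (pays 152).
Safe: high deductible gives 177 − 8 = 169; low deductible gives 152 − 0 = 152. No deviation. ✓
Risky: low deductible gives 152 − 0 = 152; high deductible gives 177 − 13 = 164. Would deviate. ✗

No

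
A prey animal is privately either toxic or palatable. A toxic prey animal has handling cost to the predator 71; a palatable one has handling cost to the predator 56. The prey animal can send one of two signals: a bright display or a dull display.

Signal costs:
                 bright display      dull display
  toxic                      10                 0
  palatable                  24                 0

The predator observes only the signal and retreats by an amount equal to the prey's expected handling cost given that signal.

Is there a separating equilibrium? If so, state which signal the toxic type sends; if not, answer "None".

Try toxic → bright display, palatable → dull display:
  If types separate, bright display earns payment 71 and dull display earns 56.
  Toxic: bright display gives 71 − 10 = 61; dull display gives 56 − 0 = 56. No deviation. ✓
  Palatable: dull display gives 56 − 0 = 56; bright display gives 71 − 24 = 47. No deviation. ✓
Both hold — the toxic type sends bright display.

bright display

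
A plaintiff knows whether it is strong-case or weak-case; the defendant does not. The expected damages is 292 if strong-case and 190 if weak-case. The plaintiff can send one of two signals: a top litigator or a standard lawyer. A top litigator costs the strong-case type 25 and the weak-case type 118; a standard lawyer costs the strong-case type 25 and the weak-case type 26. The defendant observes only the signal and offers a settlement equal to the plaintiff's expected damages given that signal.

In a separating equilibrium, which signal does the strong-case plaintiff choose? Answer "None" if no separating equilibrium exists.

None

Try strong-case → top litigator, weak-case → standard lawyer:
  If types separate, top litigator earns payment 292 and standard lawyer earns 190.
  Strong-case: top litigator gives 292 − 25 = 267; standard lawyer gives 190 − 25 = 165. No deviation. ✓
  Weak-case: standard lawyer gives 190 − 26 = 164; top litigator gives 292 − 118 = 174. Would deviate. ✗
Try strong-case → standard lawyer, weak-case → top litigator:
  If types separate, standard lawyer earns payment 292 and top litigator earns 190.
  Strong-case: standard lawyer gives 292 − 25 = 267; top litigator gives 190 − 25 = 165. No deviation. ✓
  Weak-case: top litigator gives 190 − 118 = 72; standard lawyer gives 292 − 26 = 266. Would deviate. ✗
Neither assignment is incentive-compatible.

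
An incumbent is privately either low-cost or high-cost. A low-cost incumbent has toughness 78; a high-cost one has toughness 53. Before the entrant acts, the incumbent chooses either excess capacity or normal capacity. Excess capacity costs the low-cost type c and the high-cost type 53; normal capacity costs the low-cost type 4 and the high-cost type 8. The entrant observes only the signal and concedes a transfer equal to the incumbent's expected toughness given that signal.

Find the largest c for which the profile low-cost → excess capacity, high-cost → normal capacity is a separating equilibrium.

Under separation: excess capacity → low-cost (pays 78); normal capacity → high-cost (pays 53).
High-cost: 53 − 8 = 45 ≥ 78 − 53 = 25. Holds regardless of c. ✓
Low-cost: 78 − c ≥ 53 − 4, so c ≤ 78 − 49 = 29.

29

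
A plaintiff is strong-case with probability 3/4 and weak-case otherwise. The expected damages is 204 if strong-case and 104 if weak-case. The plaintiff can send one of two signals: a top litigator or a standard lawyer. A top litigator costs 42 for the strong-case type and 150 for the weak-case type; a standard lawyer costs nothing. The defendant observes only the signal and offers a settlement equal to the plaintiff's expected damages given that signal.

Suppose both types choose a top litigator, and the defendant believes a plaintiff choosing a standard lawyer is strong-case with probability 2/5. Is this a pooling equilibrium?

On the equilibrium path (top litigator) the defendant holds the prior 3/4 and pays 3/4·204 + 1/4·104 = 179. Off-path (standard lawyer) belief 2/5 gives 2/5·204 + 3/5·104 = 144.
Strong-case: top litigator gives 179 − 42 = 137; standard lawyer gives 144 − 0 = 144. Deviates. ✗
Weak-case: top litigator gives 179 − 150 = 29; standard lawyer gives 144 − 0 = 144. Deviates. ✗

No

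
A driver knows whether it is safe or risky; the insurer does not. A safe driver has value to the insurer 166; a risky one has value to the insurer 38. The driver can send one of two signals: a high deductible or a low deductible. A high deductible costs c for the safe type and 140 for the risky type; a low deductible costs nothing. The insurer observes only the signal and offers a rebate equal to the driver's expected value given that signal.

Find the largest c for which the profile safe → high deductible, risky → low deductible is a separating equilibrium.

128

Under separation: high deductible → safe (pays 166); low deductible → risky (pays 38).
Risky: 38 − 0 = 38 ≥ 166 − 140 = 26. Holds regardless of c. ✓
Safe: 166 − c ≥ 38 − 0, so c ≤ 166 − 38 = 128.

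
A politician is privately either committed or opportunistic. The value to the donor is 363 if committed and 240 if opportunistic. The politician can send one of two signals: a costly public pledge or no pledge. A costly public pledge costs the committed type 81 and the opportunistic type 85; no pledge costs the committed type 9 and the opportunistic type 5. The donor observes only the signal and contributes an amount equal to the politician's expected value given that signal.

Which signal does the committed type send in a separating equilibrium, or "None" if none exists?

Try committed → pledge, opportunistic → no pledge:
  If types separate, pledge earns payment 363 and no pledge earns 240.
  Committed: pledge gives 363 − 81 = 282; no pledge gives 240 − 9 = 231. No deviation. ✓
  Opportunistic: no pledge gives 240 − 5 = 235; pledge gives 363 − 85 = 278. Would deviate. ✗
Try committed → no pledge, opportunistic → pledge:
  If types separate, no pledge earns payment 363 and pledge earns 240.
  Committed: no pledge gives 363 − 9 = 354; pledge gives 240 − 81 = 159. No deviation. ✓
  Opportunistic: pledge gives 240 − 85 = 155; no pledge gives 363 − 5 = 358. Would deviate. ✗
Neither assignment is incentive-compatible.

None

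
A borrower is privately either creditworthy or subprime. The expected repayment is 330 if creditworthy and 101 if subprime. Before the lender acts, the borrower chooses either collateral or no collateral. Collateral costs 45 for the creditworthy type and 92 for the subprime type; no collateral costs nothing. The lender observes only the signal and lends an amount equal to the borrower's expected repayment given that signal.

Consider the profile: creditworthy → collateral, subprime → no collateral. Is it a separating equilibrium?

No

Under separation the lender infers type exactly: collateral → creditworthy (pays 330), no collateral → subprime (pays 101).
Creditworthy: collateral gives 330 − 45 = 285; no collateral gives 101 − 0 = 101. No deviation. ✓
Subprime: no collateral gives 101 − 0 = 101; collateral gives 330 − 92 = 238. Would deviate. ✗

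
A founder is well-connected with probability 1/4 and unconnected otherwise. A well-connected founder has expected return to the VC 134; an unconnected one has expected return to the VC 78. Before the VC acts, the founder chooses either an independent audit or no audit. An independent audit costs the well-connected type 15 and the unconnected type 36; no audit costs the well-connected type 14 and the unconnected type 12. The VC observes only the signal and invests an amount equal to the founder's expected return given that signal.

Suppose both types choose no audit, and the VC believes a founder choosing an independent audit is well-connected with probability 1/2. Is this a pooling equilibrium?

At the pooled signal (no audit) the VC holds the prior 1/4 and pays 1/4·134 + 3/4·78 = 92. Off-path (audit) belief 1/2 gives 1/2·134 + 1/2·78 = 106.
Well-connected: no audit gives 92 − 14 = 78; audit gives 106 − 15 = 91. Deviates. ✗
Unconnected: no audit gives 92 − 12 = 80; audit gives 106 − 36 = 70. Stays. ✓

No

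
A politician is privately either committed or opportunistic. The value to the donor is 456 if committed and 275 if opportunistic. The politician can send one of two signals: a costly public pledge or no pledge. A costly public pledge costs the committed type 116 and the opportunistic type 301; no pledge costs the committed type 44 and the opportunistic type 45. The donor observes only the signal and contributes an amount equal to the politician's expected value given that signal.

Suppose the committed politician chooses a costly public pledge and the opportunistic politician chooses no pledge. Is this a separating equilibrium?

Yes

Under separation the donor infers type exactly: pledge → committed (pays 456), no pledge → opportunistic (pays 275).
Committed: pledge gives 456 − 116 = 340; no pledge gives 275 − 44 = 231. No deviation. ✓
Opportunistic: no pledge gives 275 − 45 = 230; pledge gives 456 − 301 = 155. No deviation. ✓
Both incentive constraints hold.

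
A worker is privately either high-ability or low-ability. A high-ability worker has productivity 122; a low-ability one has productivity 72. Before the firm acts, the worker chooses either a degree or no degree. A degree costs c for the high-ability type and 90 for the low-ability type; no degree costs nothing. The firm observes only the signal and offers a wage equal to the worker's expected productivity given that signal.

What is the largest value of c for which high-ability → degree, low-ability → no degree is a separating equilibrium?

Under separation: degree → high-ability (pays 122); no degree → low-ability (pays 72).
Low-ability: 72 − 0 = 72 ≥ 122 − 90 = 32. Holds regardless of c. ✓
High-ability: 122 − c ≥ 72 − 0, so c ≤ 122 − 72 = 50.

50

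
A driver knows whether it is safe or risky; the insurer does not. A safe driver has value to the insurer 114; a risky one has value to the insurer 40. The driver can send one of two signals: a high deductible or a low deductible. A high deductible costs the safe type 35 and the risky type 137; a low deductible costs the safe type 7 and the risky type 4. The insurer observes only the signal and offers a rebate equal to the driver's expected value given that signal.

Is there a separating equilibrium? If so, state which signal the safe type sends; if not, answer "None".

high deductible

Try safe → high deductible, risky → low deductible:
  If types separate, high deductible earns payment 114 and low deductible earns 40.
  Safe: high deductible gives 114 − 35 = 79; low deductible gives 40 − 7 = 33. No deviation. ✓
  Risky: low deductible gives 40 − 4 = 36; high deductible gives 114 − 137 = -23. No deviation. ✓
Both hold — the safe type sends high deductible.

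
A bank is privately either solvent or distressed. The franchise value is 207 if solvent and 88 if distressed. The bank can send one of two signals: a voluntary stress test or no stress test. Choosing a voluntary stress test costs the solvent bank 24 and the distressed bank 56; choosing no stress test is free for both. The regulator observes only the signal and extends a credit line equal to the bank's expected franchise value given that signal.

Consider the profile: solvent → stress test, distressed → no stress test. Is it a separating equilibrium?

Under separation the regulator infers type exactly: stress test → solvent (pays 207), no stress test → distressed (pays 88).
Solvent: stress test gives 207 − 24 = 183; no stress test gives 88 − 0 = 88. No deviation. ✓
Distressed: no stress test gives 88 − 0 = 88; stress test gives 207 − 56 = 151. Would deviate. ✗

No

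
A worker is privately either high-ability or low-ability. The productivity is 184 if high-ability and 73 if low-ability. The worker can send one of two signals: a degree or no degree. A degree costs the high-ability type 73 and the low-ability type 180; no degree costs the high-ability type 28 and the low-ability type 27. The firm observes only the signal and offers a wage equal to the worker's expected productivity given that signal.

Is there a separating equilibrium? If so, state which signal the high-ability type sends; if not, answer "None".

Try high-ability → degree, low-ability → no degree:
  If types separate, degree earns payment 184 and no degree earns 73.
  High-ability: degree gives 184 − 73 = 111; no degree gives 73 − 28 = 45. No deviation. ✓
  Low-ability: no degree gives 73 − 27 = 46; degree gives 184 − 180 = 4. No deviation. ✓
Both hold — the high-ability type sends degree.

degree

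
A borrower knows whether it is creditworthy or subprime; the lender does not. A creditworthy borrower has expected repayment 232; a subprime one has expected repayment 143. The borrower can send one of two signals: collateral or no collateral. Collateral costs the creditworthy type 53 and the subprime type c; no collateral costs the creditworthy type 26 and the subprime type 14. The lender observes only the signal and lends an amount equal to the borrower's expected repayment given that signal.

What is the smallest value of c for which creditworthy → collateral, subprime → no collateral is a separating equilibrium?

Under separation: collateral → creditworthy (pays 232); no collateral → subprime (pays 143).
Creditworthy: 232 − 53 = 179 ≥ 143 − 26 = 117. Holds regardless of c. ✓
Subprime: 143 − 14 ≥ 232 − c, so c ≥ 232 − 129 = 103.

103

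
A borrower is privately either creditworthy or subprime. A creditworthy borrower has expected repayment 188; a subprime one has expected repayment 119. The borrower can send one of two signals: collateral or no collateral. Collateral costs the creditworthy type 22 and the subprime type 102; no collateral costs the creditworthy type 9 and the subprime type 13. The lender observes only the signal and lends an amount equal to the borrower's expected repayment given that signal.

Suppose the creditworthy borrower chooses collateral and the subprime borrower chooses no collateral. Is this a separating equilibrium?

Yes

Under separation the lender infers type exactly: collateral → creditworthy (pays 188), no collateral → subprime (pays 119).
Creditworthy: collateral gives 188 − 22 = 166; no collateral gives 119 − 9 = 110. No deviation. ✓
Subprime: no collateral gives 119 − 13 = 106; collateral gives 188 − 102 = 86. No deviation. ✓
Both incentive constraints hold.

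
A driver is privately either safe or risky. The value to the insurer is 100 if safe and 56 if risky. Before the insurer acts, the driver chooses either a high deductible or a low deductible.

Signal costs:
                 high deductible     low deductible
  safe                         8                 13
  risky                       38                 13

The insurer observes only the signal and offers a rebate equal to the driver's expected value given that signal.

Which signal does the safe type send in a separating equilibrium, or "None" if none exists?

Try safe → high deductible, risky → low deductible:
  Under separation the insurer infers type exactly: high deductible → safe (pays 100), low deductible → risky (pays 56).
  Safe: high deductible gives 100 − 8 = 92; low deductible gives 56 − 13 = 43. No deviation. ✓
  Risky: low deductible gives 56 − 13 = 43; high deductible gives 100 − 38 = 62. Would deviate. ✗
Try safe → low deductible, risky → high deductible:
  Under separation the insurer infers type exactly: low deductible → safe (pays 100), high deductible → risky (pays 56).
  Safe: low deductible gives 100 − 13 = 87; high deductible gives 56 − 8 = 48. No deviation. ✓
  Risky: high deductible gives 56 − 38 = 18; low deductible gives 100 − 13 = 87. Would deviate. ✗
Neither assignment is incentive-compatible.

None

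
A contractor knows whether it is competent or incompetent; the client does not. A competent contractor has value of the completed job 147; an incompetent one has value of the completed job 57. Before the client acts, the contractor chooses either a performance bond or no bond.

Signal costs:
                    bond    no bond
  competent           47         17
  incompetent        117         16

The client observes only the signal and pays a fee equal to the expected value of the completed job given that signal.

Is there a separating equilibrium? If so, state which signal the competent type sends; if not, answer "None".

Try competent → bond, incompetent → no bond:
  If types separate, bond earns payment 147 and no bond earns 57.
  Competent: bond gives 147 − 47 = 100; no bond gives 57 − 17 = 40. No deviation. ✓
  Incompetent: no bond gives 57 − 16 = 41; bond gives 147 − 117 = 30. No deviation. ✓
Both hold — the competent type sends bond.

bond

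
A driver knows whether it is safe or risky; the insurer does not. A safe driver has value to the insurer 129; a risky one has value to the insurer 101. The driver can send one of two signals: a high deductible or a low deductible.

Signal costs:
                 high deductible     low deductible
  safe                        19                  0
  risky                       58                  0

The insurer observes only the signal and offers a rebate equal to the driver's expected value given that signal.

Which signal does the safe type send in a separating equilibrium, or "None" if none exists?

Try safe → high deductible, risky → low deductible:
  Under separation the insurer infers type exactly: high deductible → safe (pays 129), low deductible → risky (pays 101).
  Safe: high deductible gives 129 − 19 = 110; low deductible gives 101 − 0 = 101. No deviation. ✓
  Risky: low deductible gives 101 − 0 = 101; high deductible gives 129 − 58 = 71. No deviation. ✓
Both hold — the safe type sends high deductible.

high deductible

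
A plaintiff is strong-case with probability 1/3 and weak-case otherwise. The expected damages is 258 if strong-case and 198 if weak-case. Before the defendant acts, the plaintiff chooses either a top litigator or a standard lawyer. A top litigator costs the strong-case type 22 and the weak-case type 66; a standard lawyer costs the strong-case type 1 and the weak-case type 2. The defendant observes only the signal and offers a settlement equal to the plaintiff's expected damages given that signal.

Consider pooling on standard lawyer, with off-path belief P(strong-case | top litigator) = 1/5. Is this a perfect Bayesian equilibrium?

At the pooled signal (standard lawyer) the defendant holds the prior 1/3 and pays 1/3·258 + 2/3·198 = 218. Off-path (top litigator) belief 1/5 gives 1/5·258 + 4/5·198 = 210.
Strong-case: standard lawyer gives 218 − 1 = 217; top litigator gives 210 − 22 = 188. Stays. ✓
Weak-case: standard lawyer gives 218 − 2 = 216; top litigator gives 210 − 66 = 144. Stays. ✓

Yes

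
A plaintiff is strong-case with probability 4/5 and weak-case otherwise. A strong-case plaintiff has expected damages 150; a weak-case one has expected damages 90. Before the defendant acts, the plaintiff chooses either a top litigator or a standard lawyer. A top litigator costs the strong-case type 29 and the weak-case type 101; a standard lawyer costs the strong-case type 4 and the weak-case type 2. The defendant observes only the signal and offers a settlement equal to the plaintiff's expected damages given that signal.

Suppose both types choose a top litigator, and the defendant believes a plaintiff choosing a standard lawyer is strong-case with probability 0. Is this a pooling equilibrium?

At the pooled signal (top litigator) the defendant holds the prior 4/5 and pays 4/5·150 + 1/5·90 = 138. Off-path (standard lawyer) belief 0 gives 0·150 + 1·90 = 90.
Strong-case: top litigator gives 138 − 29 = 109; standard lawyer gives 90 − 4 = 86. Stays. ✓
Weak-case: top litigator gives 138 − 101 = 37; standard lawyer gives 90 − 2 = 88. Deviates. ✗

No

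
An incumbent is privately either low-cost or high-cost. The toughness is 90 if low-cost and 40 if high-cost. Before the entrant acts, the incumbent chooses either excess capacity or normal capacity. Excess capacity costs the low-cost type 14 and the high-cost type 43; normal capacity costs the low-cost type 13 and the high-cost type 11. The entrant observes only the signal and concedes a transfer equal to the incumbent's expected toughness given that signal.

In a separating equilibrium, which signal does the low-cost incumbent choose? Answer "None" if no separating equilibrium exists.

Try low-cost → excess capacity, high-cost → normal capacity:
  If types separate, excess capacity earns payment 90 and normal capacity earns 40.
  Low-cost: excess capacity gives 90 − 14 = 76; normal capacity gives 40 − 13 = 27. No deviation. ✓
  High-cost: normal capacity gives 40 − 11 = 29; excess capacity gives 90 − 43 = 47. Would deviate. ✗
Try low-cost → normal capacity, high-cost → excess capacity:
  If types separate, normal capacity earns payment 90 and excess capacity earns 40.
  Low-cost: normal capacity gives 90 − 13 = 77; excess capacity gives 40 − 14 = 26. No deviation. ✓
  High-cost: excess capacity gives 40 − 43 = -3; normal capacity gives 90 − 11 = 79. Would deviate. ✗
Neither assignment is incentive-compatible.

None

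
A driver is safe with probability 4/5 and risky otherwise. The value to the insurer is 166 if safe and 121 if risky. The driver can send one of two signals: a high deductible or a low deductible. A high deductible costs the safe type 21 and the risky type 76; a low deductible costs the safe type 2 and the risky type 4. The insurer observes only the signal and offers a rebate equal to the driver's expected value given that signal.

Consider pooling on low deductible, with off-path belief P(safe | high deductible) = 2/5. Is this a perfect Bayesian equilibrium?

Yes

On the equilibrium path (low deductible) the insurer holds the prior 4/5 and pays 4/5·166 + 1/5·121 = 157. Off-path (high deductible) belief 2/5 gives 2/5·166 + 3/5·121 = 139.
Safe: low deductible gives 157 − 2 = 155; high deductible gives 139 − 21 = 118. Stays. ✓
Risky: low deductible gives 157 − 4 = 153; high deductible gives 139 − 76 = 63. Stays. ✓
Beliefs are Bayes-consistent on-path and both types best-respond.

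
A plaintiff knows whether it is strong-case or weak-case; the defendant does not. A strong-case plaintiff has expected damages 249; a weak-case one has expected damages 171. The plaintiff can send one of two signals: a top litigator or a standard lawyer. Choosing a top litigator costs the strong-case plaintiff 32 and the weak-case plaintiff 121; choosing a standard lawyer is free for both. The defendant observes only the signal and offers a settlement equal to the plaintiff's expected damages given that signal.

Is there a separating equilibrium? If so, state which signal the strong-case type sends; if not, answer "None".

Try strong-case → top litigator, weak-case → standard lawyer:
  If types separate, top litigator earns payment 249 and standard lawyer earns 171.
  Strong-case: top litigator gives 249 − 32 = 217; standard lawyer gives 171 − 0 = 171. No deviation. ✓
  Weak-case: standard lawyer gives 171 − 0 = 171; top litigator gives 249 − 121 = 128. No deviation. ✓
Both hold — the strong-case type sends top litigator.

top litigator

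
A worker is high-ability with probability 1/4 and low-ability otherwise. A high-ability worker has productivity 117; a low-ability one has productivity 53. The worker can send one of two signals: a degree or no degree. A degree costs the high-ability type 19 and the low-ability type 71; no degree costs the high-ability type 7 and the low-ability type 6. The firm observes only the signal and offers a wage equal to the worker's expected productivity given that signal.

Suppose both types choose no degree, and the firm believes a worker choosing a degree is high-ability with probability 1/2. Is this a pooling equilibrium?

No

On the equilibrium path (no degree) the firm holds the prior 1/4 and pays 1/4·117 + 3/4·53 = 69. Off-path (degree) belief 1/2 gives 1/2·117 + 1/2·53 = 85.
High-ability: no degree gives 69 − 7 = 62; degree gives 85 − 19 = 66. Deviates. ✗
Low-ability: no degree gives 69 − 6 = 63; degree gives 85 − 71 = 14. Stays. ✓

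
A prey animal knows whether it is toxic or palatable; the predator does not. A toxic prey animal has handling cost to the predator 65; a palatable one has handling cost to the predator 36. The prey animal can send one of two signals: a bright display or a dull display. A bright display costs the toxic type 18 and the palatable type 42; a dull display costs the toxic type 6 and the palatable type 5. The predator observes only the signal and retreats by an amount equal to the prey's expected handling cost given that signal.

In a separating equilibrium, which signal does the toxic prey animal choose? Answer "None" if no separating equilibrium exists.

bright display

Try toxic → bright display, palatable → dull display:
  If types separate, bright display earns payment 65 and dull display earns 36.
  Toxic: bright display gives 65 − 18 = 47; dull display gives 36 − 6 = 30. No deviation. ✓
  Palatable: dull display gives 36 − 5 = 31; bright display gives 65 − 42 = 23. No deviation. ✓
Both hold — the toxic type sends bright display.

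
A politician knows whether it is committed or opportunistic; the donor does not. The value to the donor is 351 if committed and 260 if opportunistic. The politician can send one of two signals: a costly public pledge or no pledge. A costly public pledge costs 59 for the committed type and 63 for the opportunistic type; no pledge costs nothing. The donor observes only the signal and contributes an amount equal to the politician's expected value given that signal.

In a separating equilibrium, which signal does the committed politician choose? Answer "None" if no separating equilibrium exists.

Try committed → pledge, opportunistic → no pledge:
  Under separation the donor infers type exactly: pledge → committed (pays 351), no pledge → opportunistic (pays 260).
  Committed: pledge gives 351 − 59 = 292; no pledge gives 260 − 0 = 260. No deviation. ✓
  Opportunistic: no pledge gives 260 − 0 = 260; pledge gives 351 − 63 = 288. Would deviate. ✗
Try committed → no pledge, opportunistic → pledge:
  Under separation the donor infers type exactly: no pledge → committed (pays 351), pledge → opportunistic (pays 260).
  Committed: no pledge gives 351 − 0 = 351; pledge gives 260 − 59 = 201. No deviation. ✓
  Opportunistic: pledge gives 260 − 63 = 197; no pledge gives 351 − 0 = 351. Would deviate. ✗
Neither assignment is incentive-compatible.

None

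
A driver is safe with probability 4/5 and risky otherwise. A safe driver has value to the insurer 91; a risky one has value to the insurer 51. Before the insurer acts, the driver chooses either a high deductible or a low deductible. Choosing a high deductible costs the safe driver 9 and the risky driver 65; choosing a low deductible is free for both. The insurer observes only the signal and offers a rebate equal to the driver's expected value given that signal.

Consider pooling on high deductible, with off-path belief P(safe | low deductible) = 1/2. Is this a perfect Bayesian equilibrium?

No

At the pooled signal (high deductible) the insurer holds the prior 4/5 and pays 4/5·91 + 1/5·51 = 83. Off-path (low deductible) belief 1/2 gives 1/2·91 + 1/2·51 = 71.
Safe: high deductible gives 83 − 9 = 74; low deductible gives 71 − 0 = 71. Stays. ✓
Risky: high deductible gives 83 − 65 = 18; low deductible gives 71 − 0 = 71. Deviates. ✗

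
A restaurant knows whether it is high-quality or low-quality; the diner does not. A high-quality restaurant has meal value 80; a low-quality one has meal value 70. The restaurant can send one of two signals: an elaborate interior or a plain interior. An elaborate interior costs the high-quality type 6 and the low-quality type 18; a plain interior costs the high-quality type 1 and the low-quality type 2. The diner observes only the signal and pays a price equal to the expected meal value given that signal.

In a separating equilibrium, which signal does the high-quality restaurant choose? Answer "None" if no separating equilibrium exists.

elaborate interior

Try high-quality → elaborate interior, low-quality → plain interior:
  If types separate, elaborate interior earns payment 80 and plain interior earns 70.
  High-quality: elaborate interior gives 80 − 6 = 74; plain interior gives 70 − 1 = 69. No deviation. ✓
  Low-quality: plain interior gives 70 − 2 = 68; elaborate interior gives 80 − 18 = 62. No deviation. ✓
Both hold — the high-quality type sends elaborate interior.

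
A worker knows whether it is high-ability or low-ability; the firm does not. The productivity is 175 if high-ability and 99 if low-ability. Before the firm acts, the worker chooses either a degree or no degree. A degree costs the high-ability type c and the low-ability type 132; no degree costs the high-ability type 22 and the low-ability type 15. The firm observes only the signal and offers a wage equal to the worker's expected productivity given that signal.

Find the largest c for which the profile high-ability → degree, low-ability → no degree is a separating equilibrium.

Under separation: degree → high-ability (pays 175); no degree → low-ability (pays 99).
Low-ability: 99 − 15 = 84 ≥ 175 − 132 = 43. Holds regardless of c. ✓
High-ability: 175 − c ≥ 99 − 22, so c ≤ 175 − 77 = 98.

98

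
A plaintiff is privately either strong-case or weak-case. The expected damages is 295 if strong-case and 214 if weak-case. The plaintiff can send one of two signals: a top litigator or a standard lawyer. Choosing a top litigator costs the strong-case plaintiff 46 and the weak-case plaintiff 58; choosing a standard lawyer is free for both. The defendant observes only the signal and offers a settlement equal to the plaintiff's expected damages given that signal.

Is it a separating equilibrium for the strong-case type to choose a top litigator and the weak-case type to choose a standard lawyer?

No

Under separation the defendant infers type exactly: top litigator → strong-case (pays 295), standard lawyer → weak-case (pays 214).
Strong-case: top litigator gives 295 − 46 = 249; standard lawyer gives 214 − 0 = 214. No deviation. ✓
Weak-case: standard lawyer gives 214 − 0 = 214; top litigator gives 295 − 58 = 237. Would deviate. ✗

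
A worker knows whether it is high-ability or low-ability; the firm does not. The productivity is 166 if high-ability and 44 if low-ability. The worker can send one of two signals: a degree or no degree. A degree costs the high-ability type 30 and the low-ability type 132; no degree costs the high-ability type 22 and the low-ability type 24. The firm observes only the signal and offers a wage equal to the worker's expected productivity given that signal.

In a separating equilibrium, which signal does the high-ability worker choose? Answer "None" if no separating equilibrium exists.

Try high-ability → degree, low-ability → no degree:
  Under separation the firm infers type exactly: degree → high-ability (pays 166), no degree → low-ability (pays 44).
  High-ability: degree gives 166 − 30 = 136; no degree gives 44 − 22 = 22. No deviation. ✓
  Low-ability: no degree gives 44 − 24 = 20; degree gives 166 − 132 = 34. Would deviate. ✗
Try high-ability → no degree, low-ability → degree:
  Under separation the firm infers type exactly: no degree → high-ability (pays 166), degree → low-ability (pays 44).
  High-ability: no degree gives 166 − 22 = 144; degree gives 44 − 30 = 14. No deviation. ✓
  Low-ability: degree gives 44 − 132 = -88; no degree gives 166 − 24 = 142. Would deviate. ✗
Neither assignment is incentive-compatible.

None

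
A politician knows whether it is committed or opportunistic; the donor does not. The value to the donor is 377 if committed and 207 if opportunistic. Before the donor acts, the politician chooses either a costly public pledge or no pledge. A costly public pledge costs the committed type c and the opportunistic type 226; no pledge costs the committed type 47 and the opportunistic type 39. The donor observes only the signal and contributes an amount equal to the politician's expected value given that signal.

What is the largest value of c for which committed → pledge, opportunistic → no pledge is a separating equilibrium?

217

Under separation: pledge → committed (pays 377); no pledge → opportunistic (pays 207).
Opportunistic: 207 − 39 = 168 ≥ 377 − 226 = 151. Holds regardless of c. ✓
Committed: 377 − c ≥ 207 − 47, so c ≤ 377 − 160 = 217.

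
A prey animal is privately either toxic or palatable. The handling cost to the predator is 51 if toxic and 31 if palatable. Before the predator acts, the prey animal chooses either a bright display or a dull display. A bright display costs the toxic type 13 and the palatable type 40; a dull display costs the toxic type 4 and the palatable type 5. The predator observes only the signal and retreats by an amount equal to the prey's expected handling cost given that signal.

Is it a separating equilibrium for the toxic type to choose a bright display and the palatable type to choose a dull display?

Yes

Under separation the predator infers type exactly: bright display → toxic (pays 51), dull display → palatable (pays 31).
Toxic: bright display gives 51 − 13 = 38; dull display gives 31 − 4 = 27. No deviation. ✓
Palatable: dull display gives 31 − 5 = 26; bright display gives 51 − 40 = 11. No deviation. ✓
Both incentive constraints hold.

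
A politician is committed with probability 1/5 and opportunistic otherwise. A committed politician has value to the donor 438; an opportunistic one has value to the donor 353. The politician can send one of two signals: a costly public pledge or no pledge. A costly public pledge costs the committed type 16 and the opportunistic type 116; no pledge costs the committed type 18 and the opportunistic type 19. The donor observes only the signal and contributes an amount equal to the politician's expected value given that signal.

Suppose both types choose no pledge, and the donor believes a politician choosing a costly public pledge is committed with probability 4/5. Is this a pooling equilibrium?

On the equilibrium path (no pledge) the donor holds the prior 1/5 and pays 1/5·438 + 4/5·353 = 370. Off-path (pledge) belief 4/5 gives 4/5·438 + 1/5·353 = 421.
Committed: no pledge gives 370 − 18 = 352; pledge gives 421 − 16 = 405. Deviates. ✗
Opportunistic: no pledge gives 370 − 19 = 351; pledge gives 421 − 116 = 305. Stays. ✓

No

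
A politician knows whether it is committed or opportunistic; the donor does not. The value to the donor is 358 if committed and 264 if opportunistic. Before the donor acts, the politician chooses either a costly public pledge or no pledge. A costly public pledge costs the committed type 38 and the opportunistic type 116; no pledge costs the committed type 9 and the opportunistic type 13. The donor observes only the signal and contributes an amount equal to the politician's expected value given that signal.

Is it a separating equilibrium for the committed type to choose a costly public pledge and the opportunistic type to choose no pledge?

Yes

Under separation the donor infers type exactly: pledge → committed (pays 358), no pledge → opportunistic (pays 264).
Committed: pledge gives 358 − 38 = 320; no pledge gives 264 − 9 = 255. No deviation. ✓
Opportunistic: no pledge gives 264 − 13 = 251; pledge gives 358 − 116 = 242. No deviation. ✓
Neither type gains from mimicking the other.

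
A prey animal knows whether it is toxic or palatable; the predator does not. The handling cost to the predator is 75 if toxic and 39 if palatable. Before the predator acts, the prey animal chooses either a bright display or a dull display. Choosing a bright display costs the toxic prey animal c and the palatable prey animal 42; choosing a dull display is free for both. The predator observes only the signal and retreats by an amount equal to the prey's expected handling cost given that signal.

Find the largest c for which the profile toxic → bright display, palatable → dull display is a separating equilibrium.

Under separation: bright display → toxic (pays 75); dull display → palatable (pays 39).
Palatable: 39 − 0 = 39 ≥ 75 − 42 = 33. Holds regardless of c. ✓
Toxic: 75 − c ≥ 39 − 0, so c ≤ 75 − 39 = 36.

36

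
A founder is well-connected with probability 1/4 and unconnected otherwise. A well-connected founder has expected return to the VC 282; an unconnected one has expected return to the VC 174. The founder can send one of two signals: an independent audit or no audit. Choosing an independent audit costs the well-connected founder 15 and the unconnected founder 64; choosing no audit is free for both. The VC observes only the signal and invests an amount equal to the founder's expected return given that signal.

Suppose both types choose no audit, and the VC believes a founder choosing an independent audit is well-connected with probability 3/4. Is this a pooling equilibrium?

No

On the equilibrium path (no audit) the VC holds the prior 1/4 and pays 1/4·282 + 3/4·174 = 201. Off-path (audit) belief 3/4 gives 3/4·282 + 1/4·174 = 255.
Well-connected: no audit gives 201 − 0 = 201; audit gives 255 − 15 = 240. Deviates. ✗
Unconnected: no audit gives 201 − 0 = 201; audit gives 255 − 64 = 191. Stays. ✓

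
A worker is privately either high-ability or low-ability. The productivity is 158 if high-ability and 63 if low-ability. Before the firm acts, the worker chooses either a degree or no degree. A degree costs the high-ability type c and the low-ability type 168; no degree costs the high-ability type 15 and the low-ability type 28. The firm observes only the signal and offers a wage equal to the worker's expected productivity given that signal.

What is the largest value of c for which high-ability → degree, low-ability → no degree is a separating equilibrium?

Under separation: degree → high-ability (pays 158); no degree → low-ability (pays 63).
Low-ability: 63 − 28 = 35 ≥ 158 − 168 = -10. Holds regardless of c. ✓
High-ability: 158 − c ≥ 63 − 15, so c ≤ 158 − 48 = 110.

110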